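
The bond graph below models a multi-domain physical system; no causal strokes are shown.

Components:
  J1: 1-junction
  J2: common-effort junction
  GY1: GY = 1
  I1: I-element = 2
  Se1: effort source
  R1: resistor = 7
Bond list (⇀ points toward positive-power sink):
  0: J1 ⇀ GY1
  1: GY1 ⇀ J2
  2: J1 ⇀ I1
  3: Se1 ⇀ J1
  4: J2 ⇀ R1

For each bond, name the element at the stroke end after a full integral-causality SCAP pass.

#0 →J1
#1 →J2
#2 →I1
#3 →J1
#4 →R1

β3 →J1  (Se1: effort source, stroke at far end)
β2 →I1  (prefer integral on I1)
β0 →J1  (common-f at J1 fixed by 2)
β1 →J2  (through GY1, causality inverts; strokes same side of GY1)
β4 →R1  (0-jn J2 has e-setter on 1)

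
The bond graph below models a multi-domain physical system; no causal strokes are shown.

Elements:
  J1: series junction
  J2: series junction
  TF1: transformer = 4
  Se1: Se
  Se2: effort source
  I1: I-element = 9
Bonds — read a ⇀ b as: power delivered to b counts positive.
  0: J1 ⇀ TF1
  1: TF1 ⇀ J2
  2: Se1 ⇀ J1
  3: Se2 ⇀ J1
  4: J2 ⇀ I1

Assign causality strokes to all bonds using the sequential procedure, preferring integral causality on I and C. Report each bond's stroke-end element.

β0 |TF1
β1 |J2
β2 |J1
β3 |J1
β4 |I1

#2 |J1  (Se1 (Se) sets effort on bond)
#3 |J1  (Se2 fixes effort; stroke away)
#0 |TF1  (J1 needs exactly one f-in)
#1 |J2  (through TF1, causality passes straight; one stroke at TF1)
#4 |I1  (closing 1-jn rule on J2)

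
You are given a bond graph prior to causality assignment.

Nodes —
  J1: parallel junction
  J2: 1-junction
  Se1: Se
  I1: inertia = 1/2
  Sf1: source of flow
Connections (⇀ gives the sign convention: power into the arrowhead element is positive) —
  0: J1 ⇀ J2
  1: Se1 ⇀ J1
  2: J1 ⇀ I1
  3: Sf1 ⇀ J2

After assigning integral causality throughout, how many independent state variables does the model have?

1  (I1 all integral)

bond 1 stroke at J1  (Se1 fixes effort; stroke away)
bond 3 stroke at Sf1  (Sf1 (Sf) sets flow on bond)
bond 0 stroke at J2  (J1: bond 1 brought effort, rest push out)
bond 2 stroke at I1  (common-e at J1 fixed by 1)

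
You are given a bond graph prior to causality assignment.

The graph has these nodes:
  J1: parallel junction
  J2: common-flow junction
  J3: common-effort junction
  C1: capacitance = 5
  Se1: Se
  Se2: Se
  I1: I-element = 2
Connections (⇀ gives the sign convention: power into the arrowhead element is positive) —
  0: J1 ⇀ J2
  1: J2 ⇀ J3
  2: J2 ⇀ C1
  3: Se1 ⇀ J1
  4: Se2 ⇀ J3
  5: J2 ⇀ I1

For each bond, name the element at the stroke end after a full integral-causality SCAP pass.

β0 |J2
β1 |J2
β2 |J2
β3 |J1
β4 |J3
β5 |I1

β3 |J1  (Se1 fixes effort; stroke away)
β4 |J3  (Se2: effort source, stroke at far end)
β0 |J2  (J1 effort already set via bond 3)
β1 |J2  (common-e at J3 fixed by 4)
β2 |J2  (C1 integral (e out))
β5 |I1  (only one flow-in slot at J2)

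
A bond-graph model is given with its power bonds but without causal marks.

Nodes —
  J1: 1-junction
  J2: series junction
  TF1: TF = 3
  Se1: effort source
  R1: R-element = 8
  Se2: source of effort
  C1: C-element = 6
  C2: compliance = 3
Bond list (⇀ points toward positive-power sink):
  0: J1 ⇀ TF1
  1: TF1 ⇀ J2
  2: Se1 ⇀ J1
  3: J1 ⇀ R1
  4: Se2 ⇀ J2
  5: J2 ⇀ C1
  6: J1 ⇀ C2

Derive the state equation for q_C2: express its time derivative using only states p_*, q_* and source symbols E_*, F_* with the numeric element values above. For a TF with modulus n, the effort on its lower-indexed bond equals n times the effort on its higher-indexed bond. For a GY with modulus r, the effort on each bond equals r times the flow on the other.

b2 stroke at J1  (Se1 fixes effort; stroke away)
b4 stroke at J2  (Se2 fixes effort; stroke away)
b5 stroke at J2  (C1 outputs effort q/C1)
b1 stroke at TF1  (J2 needs exactly one f-in)
b0 stroke at J1  (through TF1, causality passes straight; one stroke at TF1)
b6 stroke at J1  (C2: C, integral causality)
b3 stroke at R1  (only one flow-in slot at J1)

dq_C2/dt = E_Se1/8 + 3*E_Se2/8 - q_C1/16 - q_C2/24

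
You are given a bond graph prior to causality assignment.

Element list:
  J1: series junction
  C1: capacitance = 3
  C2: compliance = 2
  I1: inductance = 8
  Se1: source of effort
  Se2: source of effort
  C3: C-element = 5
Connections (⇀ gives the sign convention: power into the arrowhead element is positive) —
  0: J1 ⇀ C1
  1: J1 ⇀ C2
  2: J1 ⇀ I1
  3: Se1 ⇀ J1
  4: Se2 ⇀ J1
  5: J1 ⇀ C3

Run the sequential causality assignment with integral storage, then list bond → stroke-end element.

bond 3 |J1  (Se1 fixes effort; stroke away)
bond 4 |J1  (source Se2 imposes e)
bond 0 |J1  (C1 integral (e out))
bond 1 |J1  (C2 outputs effort q/C2)
bond 2 |I1  (I1 outputs flow p/I1)
bond 5 |J1  (common-f at J1 fixed by 2)

#0 |J1
#1 |J1
#2 |I1
#3 |J1
#4 |J1
#5 |J1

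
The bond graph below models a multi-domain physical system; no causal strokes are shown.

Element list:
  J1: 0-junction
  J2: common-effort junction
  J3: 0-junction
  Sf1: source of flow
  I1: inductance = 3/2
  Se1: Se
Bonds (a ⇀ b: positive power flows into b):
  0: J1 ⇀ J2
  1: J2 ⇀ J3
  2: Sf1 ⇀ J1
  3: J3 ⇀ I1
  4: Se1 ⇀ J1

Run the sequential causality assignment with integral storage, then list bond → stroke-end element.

b0 stroke at J2
b1 stroke at J3
b2 stroke at Sf1
b3 stroke at I1
b4 stroke at J1

β2 stroke at Sf1  (Sf1 (Sf) sets flow on bond)
β4 stroke at J1  (source Se1 imposes e)
β0 stroke at J2  (J1: bond 4 brought effort, rest push out)
β1 stroke at J3  (J2 effort already set via bond 0)
β3 stroke at I1  (common-e at J3 fixed by 1)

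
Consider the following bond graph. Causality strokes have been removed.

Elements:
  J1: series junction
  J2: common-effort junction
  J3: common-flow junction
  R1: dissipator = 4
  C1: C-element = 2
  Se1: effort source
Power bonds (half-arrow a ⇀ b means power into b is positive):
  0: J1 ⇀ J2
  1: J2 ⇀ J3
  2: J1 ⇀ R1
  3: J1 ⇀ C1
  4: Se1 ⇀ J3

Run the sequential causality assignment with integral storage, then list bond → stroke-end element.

bond 4 stroke→J3  (Se1: effort source, stroke at far end)
bond 1 stroke→J2  (only one flow-in slot at J3)
bond 0 stroke→J1  (common-e at J2 fixed by 1)
bond 3 stroke→J1  (C1 outputs effort q/C1)
bond 2 stroke→R1  (J1: last free bond brings flow in)

bond 0 |J1
bond 1 |J2
bond 2 |R1
bond 3 |J1
bond 4 |J3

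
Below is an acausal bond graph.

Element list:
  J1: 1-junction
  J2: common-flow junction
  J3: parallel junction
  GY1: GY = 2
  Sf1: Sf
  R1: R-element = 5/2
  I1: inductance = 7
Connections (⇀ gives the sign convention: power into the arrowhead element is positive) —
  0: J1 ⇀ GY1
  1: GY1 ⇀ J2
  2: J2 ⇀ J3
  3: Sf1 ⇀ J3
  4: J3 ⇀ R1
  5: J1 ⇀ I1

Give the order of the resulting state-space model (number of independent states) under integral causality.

b3 stroke→Sf1  (Sf1: flow source, stroke at near end)
b5 stroke→I1  (I1 integral (f out))
b0 stroke→J1  (J1: bond 5 brought flow, rest push out)
b1 stroke→J2  (GY1 both-in/both-out from 0)
b2 stroke→J3  (J2: last free bond brings flow in)
b4 stroke→R1  (J3 effort already set via bond 2)

1  (I1 all integral)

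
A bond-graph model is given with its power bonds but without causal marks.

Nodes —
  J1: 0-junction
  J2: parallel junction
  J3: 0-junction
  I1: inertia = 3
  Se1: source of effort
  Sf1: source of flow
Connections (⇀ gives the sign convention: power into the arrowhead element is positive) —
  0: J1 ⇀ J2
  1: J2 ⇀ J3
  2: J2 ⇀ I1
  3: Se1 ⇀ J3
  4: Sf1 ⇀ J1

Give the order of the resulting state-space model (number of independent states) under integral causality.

1  (I1 all integral)

b3 stroke→J3  (Se1: effort source, stroke at far end)
b4 stroke→Sf1  (Sf1: flow source, stroke at near end)
b0 stroke→J1  (closing 0-jn rule on J1)
b1 stroke→J2  (common-e at J3 fixed by 3)
b2 stroke→I1  (J2 effort already set via bond 1)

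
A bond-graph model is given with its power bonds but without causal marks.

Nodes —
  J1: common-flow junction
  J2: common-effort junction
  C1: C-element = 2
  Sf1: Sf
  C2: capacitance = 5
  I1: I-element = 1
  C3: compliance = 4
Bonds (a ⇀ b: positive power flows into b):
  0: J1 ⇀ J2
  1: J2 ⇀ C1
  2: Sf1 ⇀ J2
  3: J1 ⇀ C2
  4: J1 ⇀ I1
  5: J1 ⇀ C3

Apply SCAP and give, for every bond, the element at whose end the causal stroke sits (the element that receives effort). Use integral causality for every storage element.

bond 0 stroke→J1
bond 1 stroke→J2
bond 2 stroke→Sf1
bond 3 stroke→J1
bond 4 stroke→I1
bond 5 stroke→J1

#2 stroke at Sf1  (source Sf1 imposes f)
#1 stroke at J2  (prefer integral on C1)
#0 stroke at J1  (J2: bond 1 brought effort, rest push out)
#3 stroke at J1  (prefer integral on C2)
#4 stroke at I1  (I1 integral (f out))
#5 stroke at J1  (common-f at J1 fixed by 4)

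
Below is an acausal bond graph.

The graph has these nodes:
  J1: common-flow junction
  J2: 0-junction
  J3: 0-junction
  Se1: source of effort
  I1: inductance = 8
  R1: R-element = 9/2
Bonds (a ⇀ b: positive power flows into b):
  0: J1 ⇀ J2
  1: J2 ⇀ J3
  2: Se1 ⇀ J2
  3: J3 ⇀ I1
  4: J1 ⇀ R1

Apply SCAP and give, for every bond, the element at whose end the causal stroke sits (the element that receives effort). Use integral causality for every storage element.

bond 0 |J1
bond 1 |J3
bond 2 |J2
bond 3 |I1
bond 4 |R1

bond 2 |J2  (Se1 fixes effort; stroke away)
bond 0 |J1  (J2: bond 2 brought effort, rest push out)
bond 1 |J3  (J2: bond 2 brought effort, rest push out)
bond 3 |I1  (J3 effort already set via bond 1)
bond 4 |R1  (only one flow-in slot at J1)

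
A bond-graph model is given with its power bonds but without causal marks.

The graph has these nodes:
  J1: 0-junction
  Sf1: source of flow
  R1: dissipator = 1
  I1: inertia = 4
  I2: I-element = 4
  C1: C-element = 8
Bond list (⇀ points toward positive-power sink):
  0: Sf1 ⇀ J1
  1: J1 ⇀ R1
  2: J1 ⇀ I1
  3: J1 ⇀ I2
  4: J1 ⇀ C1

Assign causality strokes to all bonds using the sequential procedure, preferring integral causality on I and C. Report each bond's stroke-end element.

β0 stroke→Sf1
β1 stroke→R1
β2 stroke→I1
β3 stroke→I2
β4 stroke→J1

#0 |Sf1  (Sf1: flow source, stroke at near end)
#2 |I1  (I1 integral (f out))
#3 |I2  (I2 integral (f out))
#4 |J1  (C1 integral (e out))
#1 |R1  (J1: bond 4 brought effort, rest push out)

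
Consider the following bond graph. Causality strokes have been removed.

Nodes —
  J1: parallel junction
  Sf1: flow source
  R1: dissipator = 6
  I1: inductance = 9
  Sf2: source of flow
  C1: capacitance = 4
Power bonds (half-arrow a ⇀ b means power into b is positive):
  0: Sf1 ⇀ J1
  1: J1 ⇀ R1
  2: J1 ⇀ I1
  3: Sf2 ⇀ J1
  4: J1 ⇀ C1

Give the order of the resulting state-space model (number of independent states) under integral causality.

β0 |Sf1  (Sf1 fixes flow; stroke at Sf1)
β3 |Sf2  (Sf2 (Sf) sets flow on bond)
β2 |I1  (prefer integral on I1)
β4 |J1  (prefer integral on C1)
β1 |R1  (J1: bond 4 brought effort, rest push out)

2  (C1, I1 all integral)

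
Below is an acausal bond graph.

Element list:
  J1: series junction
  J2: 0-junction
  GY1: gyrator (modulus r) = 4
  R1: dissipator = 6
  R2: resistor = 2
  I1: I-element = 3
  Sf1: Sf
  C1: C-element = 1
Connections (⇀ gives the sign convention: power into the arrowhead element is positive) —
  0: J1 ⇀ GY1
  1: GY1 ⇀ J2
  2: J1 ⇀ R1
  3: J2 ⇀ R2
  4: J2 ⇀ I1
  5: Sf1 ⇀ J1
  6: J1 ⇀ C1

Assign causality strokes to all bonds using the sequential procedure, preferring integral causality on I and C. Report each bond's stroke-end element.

b0 stroke→J1
b1 stroke→J2
b2 stroke→J1
b3 stroke→R2
b4 stroke→I1
b5 stroke→Sf1
b6 stroke→J1

b5 stroke→Sf1  (Sf1: flow source, stroke at near end)
b0 stroke→J1  (J1 flow already set via bond 5)
b2 stroke→J1  (J1 flow already set via bond 5)
b6 stroke→J1  (1-jn J1 has f-setter on 5)
b1 stroke→J2  (GY1: gyrator matches bond 0)
b3 stroke→R2  (J2: bond 1 brought effort, rest push out)
b4 stroke→I1  (J2 effort already set via bond 1)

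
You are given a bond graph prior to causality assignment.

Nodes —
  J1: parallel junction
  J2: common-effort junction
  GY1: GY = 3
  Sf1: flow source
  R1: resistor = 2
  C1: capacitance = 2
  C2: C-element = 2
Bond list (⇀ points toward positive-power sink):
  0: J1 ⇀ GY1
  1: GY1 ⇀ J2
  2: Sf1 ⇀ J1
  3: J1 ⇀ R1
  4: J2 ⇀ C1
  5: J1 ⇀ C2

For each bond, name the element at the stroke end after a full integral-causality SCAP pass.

#0 stroke→GY1
#1 stroke→GY1
#2 stroke→Sf1
#3 stroke→R1
#4 stroke→J2
#5 stroke→J1

β2 stroke at Sf1  (Sf1 (Sf) sets flow on bond)
β4 stroke at J2  (C1: C, integral causality)
β1 stroke at GY1  (J2: bond 4 brought effort, rest push out)
β0 stroke at GY1  (through GY1, causality inverts; strokes same side of GY1)
β5 stroke at J1  (prefer integral on C2)
β3 stroke at R1  (0-jn J1 has e-setter on 5)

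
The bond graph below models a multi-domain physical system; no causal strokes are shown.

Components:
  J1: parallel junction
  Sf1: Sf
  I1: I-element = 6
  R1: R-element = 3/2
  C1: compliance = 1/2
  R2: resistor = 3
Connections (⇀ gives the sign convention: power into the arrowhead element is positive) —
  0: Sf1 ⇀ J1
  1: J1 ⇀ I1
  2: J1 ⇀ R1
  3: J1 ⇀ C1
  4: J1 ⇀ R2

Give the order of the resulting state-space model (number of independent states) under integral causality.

2  (C1, I1 all integral)

b0 stroke→Sf1  (source Sf1 imposes f)
b1 stroke→I1  (I1 outputs flow p/I1)
b3 stroke→J1  (prefer integral on C1)
b2 stroke→R1  (J1 effort already set via bond 3)
b4 stroke→R2  (J1 effort already set via bond 3)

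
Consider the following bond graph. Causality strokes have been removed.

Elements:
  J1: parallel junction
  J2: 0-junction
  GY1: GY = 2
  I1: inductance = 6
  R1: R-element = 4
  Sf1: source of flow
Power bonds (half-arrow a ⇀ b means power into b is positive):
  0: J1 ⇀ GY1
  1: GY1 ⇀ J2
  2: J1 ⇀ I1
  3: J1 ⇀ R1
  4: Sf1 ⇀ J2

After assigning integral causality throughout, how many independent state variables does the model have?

1  (I1 all integral)

β4 |Sf1  (Sf1: flow source, stroke at near end)
β1 |J2  (only one effort-in slot at J2)
β0 |J1  (GY GY1: same side as bond 1)
β2 |I1  (common-e at J1 fixed by 0)
β3 |R1  (0-jn J1 has e-setter on 0)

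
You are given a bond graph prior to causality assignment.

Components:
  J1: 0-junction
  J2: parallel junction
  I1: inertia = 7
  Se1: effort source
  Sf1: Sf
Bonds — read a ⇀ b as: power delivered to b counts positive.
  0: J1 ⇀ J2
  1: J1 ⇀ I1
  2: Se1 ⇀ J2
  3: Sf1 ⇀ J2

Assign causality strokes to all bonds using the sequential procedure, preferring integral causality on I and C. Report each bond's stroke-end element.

b0 |J1
b1 |I1
b2 |J2
b3 |Sf1

b2 stroke→J2  (source Se1 imposes e)
b3 stroke→Sf1  (Sf1: flow source, stroke at near end)
b0 stroke→J1  (J2 effort already set via bond 2)
b1 stroke→I1  (J1 effort already set via bond 0)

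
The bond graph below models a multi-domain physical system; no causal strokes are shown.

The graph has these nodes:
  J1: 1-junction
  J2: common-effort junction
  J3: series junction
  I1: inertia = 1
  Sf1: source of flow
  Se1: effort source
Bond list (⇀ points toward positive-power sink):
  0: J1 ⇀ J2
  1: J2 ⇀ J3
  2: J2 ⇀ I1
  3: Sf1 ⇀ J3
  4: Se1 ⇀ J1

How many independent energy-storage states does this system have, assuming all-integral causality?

β3 |Sf1  (source Sf1 imposes f)
β4 |J1  (Se1: effort source, stroke at far end)
β0 |J2  (J1: last free bond brings flow in)
β1 |J3  (J2: bond 0 brought effort, rest push out)
β2 |I1  (J2 effort already set via bond 0)

1  (I1 all integral)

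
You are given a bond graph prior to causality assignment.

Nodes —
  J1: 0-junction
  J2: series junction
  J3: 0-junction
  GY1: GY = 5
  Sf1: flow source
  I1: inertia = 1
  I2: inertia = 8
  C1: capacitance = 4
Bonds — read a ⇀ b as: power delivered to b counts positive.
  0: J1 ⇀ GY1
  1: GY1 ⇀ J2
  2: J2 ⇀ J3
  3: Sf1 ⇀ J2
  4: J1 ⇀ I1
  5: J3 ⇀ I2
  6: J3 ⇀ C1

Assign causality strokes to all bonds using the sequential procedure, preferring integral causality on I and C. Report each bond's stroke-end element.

b3 stroke→Sf1  (Sf1: flow source, stroke at near end)
b1 stroke→J2  (J2 flow already set via bond 3)
b2 stroke→J2  (J2 flow already set via bond 3)
b0 stroke→J1  (GY GY1: same side as bond 1)
b4 stroke→I1  (common-e at J1 fixed by 0)
b5 stroke→I2  (I2 integral (f out))
b6 stroke→J3  (closing 0-jn rule on J3)

bond 0 |J1
bond 1 |J2
bond 2 |J2
bond 3 |Sf1
bond 4 |I1
bond 5 |I2
bond 6 |J3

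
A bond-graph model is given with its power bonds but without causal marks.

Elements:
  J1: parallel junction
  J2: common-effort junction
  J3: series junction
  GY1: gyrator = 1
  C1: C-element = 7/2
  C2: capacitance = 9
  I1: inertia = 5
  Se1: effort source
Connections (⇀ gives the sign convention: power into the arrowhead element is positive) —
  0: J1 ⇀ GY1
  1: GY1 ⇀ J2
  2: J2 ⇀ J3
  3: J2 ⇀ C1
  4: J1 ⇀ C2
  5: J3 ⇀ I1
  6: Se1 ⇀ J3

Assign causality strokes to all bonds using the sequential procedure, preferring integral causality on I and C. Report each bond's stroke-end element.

b6 →J3  (source Se1 imposes e)
b3 →J2  (C1: C, integral causality)
b1 →GY1  (J2: bond 3 brought effort, rest push out)
b2 →J3  (0-jn J2 has e-setter on 3)
b5 →I1  (only one flow-in slot at J3)
b0 →GY1  (through GY1, causality inverts; strokes same side of GY1)
b4 →J1  (J1 needs exactly one e-in)

bond 0 stroke→GY1
bond 1 stroke→GY1
bond 2 stroke→J3
bond 3 stroke→J2
bond 4 stroke→J1
bond 5 stroke→I1
bond 6 stroke→J3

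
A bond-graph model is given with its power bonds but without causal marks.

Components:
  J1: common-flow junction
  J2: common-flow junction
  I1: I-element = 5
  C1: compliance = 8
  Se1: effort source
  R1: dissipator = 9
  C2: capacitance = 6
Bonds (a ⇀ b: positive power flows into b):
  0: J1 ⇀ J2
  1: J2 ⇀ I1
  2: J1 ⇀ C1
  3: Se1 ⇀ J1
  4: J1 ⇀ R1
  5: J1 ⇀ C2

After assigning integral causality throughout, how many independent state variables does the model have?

3  (C1, C2, I1 all integral)

#3 stroke at J1  (Se1: effort source, stroke at far end)
#1 stroke at I1  (I1: I, integral causality)
#0 stroke at J2  (1-jn J2 has f-setter on 1)
#2 stroke at J1  (J1: bond 0 brought flow, rest push out)
#4 stroke at J1  (J1 flow already set via bond 0)
#5 stroke at J1  (J1 flow already set via bond 0)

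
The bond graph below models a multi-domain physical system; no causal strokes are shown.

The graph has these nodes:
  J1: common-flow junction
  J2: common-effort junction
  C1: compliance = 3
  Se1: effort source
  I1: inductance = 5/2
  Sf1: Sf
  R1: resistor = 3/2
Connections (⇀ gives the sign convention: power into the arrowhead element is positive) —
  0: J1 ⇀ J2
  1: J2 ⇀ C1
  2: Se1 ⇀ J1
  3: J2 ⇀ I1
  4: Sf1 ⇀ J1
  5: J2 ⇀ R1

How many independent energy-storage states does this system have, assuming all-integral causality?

bond 2 →J1  (Se1: effort source, stroke at far end)
bond 4 →Sf1  (Sf1 fixes flow; stroke at Sf1)
bond 0 →J1  (common-f at J1 fixed by 4)
bond 1 →J2  (C1: C, integral causality)
bond 3 →I1  (common-e at J2 fixed by 1)
bond 5 →R1  (J2 effort already set via bond 1)

2  (C1, I1 all integral)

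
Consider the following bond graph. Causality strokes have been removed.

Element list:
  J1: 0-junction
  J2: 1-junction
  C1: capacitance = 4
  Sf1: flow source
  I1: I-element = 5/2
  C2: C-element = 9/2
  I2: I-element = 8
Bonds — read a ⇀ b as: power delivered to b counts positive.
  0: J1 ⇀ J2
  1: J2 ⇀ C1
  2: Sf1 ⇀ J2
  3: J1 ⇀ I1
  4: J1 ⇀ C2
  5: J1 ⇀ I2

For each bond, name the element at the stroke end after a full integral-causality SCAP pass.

#2 |Sf1  (source Sf1 imposes f)
#0 |J2  (1-jn J2 has f-setter on 2)
#1 |J2  (J2 flow already set via bond 2)
#3 |I1  (prefer integral on I1)
#4 |J1  (C2 integral (e out))
#5 |I2  (J1 effort already set via bond 4)

β0 stroke→J2
β1 stroke→J2
β2 stroke→Sf1
β3 stroke→I1
β4 stroke→J1
β5 stroke→I2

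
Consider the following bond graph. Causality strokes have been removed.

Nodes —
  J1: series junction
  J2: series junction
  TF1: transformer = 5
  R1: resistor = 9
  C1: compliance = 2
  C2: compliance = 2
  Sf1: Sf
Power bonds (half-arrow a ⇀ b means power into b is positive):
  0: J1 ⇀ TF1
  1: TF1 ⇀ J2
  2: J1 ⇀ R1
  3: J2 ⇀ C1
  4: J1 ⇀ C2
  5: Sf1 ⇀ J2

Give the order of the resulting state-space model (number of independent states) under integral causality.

2  (C1, C2 all integral)

bond 5 →Sf1  (source Sf1 imposes f)
bond 1 →J2  (J2: bond 5 brought flow, rest push out)
bond 3 →J2  (1-jn J2 has f-setter on 5)
bond 0 →TF1  (TF1 one-in-one-out from 1)
bond 2 →J1  (1-jn J1 has f-setter on 0)
bond 4 →J1  (1-jn J1 has f-setter on 0)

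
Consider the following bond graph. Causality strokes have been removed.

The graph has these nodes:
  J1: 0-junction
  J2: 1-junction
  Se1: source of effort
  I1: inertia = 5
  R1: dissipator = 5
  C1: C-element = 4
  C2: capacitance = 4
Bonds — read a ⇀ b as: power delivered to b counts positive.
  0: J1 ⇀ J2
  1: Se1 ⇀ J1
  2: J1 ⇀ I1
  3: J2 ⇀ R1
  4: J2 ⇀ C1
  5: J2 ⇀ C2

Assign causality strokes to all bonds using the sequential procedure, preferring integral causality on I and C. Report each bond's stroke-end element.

b0 stroke→J2
b1 stroke→J1
b2 stroke→I1
b3 stroke→R1
b4 stroke→J2
b5 stroke→J2

b1 →J1  (Se1 fixes effort; stroke away)
b0 →J2  (0-jn J1 has e-setter on 1)
b2 →I1  (J1 effort already set via bond 1)
b4 →J2  (C1 integral (e out))
b5 →J2  (C2 outputs effort q/C2)
b3 →R1  (only one flow-in slot at J2)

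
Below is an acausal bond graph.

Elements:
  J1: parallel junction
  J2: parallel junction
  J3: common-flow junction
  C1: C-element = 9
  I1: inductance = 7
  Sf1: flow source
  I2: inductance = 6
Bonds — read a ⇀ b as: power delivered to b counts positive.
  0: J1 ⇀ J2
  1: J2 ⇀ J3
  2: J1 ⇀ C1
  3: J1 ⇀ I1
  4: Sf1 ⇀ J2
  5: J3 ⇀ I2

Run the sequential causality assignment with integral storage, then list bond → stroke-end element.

#0 stroke at J2
#1 stroke at J3
#2 stroke at J1
#3 stroke at I1
#4 stroke at Sf1
#5 stroke at I2

bond 4 stroke at Sf1  (source Sf1 imposes f)
bond 2 stroke at J1  (prefer integral on C1)
bond 0 stroke at J2  (common-e at J1 fixed by 2)
bond 3 stroke at I1  (common-e at J1 fixed by 2)
bond 1 stroke at J3  (J2 effort already set via bond 0)
bond 5 stroke at I2  (J3 needs exactly one f-in)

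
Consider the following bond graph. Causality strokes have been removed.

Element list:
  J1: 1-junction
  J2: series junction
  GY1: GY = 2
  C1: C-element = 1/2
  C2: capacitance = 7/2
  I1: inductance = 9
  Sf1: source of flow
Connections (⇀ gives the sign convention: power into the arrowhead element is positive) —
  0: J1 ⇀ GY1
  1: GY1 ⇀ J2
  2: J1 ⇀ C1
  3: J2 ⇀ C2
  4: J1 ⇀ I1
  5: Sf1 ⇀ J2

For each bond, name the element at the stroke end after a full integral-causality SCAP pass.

bond 0 stroke→J1
bond 1 stroke→J2
bond 2 stroke→J1
bond 3 stroke→J2
bond 4 stroke→I1
bond 5 stroke→Sf1

bond 5 stroke at Sf1  (Sf1 (Sf) sets flow on bond)
bond 1 stroke at J2  (J2 flow already set via bond 5)
bond 3 stroke at J2  (J2: bond 5 brought flow, rest push out)
bond 0 stroke at J1  (through GY1, causality inverts; strokes same side of GY1)
bond 2 stroke at J1  (C1 integral (e out))
bond 4 stroke at I1  (only one flow-in slot at J1)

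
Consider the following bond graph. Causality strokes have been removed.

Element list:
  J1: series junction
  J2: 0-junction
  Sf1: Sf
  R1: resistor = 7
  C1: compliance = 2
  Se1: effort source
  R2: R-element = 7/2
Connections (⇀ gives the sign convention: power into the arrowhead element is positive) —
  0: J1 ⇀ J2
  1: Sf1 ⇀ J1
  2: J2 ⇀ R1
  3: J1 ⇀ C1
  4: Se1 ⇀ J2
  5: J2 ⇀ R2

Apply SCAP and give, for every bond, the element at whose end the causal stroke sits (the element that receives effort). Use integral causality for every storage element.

#1 →Sf1  (Sf1: flow source, stroke at near end)
#4 →J2  (Se1 fixes effort; stroke away)
#0 →J1  (common-f at J1 fixed by 1)
#3 →J1  (J1 flow already set via bond 1)
#2 →R1  (J2: bond 4 brought effort, rest push out)
#5 →R2  (J2: bond 4 brought effort, rest push out)

bond 0 stroke→J1
bond 1 stroke→Sf1
bond 2 stroke→R1
bond 3 stroke→J1
bond 4 stroke→J2
bond 5 stroke→R2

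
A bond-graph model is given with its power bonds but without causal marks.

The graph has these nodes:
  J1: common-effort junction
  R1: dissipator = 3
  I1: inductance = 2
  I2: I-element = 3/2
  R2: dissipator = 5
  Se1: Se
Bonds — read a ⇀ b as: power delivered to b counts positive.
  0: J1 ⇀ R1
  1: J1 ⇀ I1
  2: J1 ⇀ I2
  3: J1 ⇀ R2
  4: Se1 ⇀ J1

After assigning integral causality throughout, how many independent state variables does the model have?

#4 stroke→J1  (Se1 (Se) sets effort on bond)
#0 stroke→R1  (J1: bond 4 brought effort, rest push out)
#1 stroke→I1  (common-e at J1 fixed by 4)
#2 stroke→I2  (J1: bond 4 brought effort, rest push out)
#3 stroke→R2  (0-jn J1 has e-setter on 4)

2  (I1, I2 all integral)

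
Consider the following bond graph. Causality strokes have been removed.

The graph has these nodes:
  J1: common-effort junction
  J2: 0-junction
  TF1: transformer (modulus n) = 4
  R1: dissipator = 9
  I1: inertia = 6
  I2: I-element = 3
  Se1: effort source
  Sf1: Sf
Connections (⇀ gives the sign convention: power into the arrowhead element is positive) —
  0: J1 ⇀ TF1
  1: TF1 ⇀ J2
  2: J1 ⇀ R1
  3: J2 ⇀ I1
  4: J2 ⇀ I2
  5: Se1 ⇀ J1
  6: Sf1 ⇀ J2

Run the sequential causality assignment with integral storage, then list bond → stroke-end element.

bond 0 stroke at TF1
bond 1 stroke at J2
bond 2 stroke at R1
bond 3 stroke at I1
bond 4 stroke at I2
bond 5 stroke at J1
bond 6 stroke at Sf1

#5 stroke→J1  (Se1 (Se) sets effort on bond)
#6 stroke→Sf1  (Sf1 fixes flow; stroke at Sf1)
#0 stroke→TF1  (J1: bond 5 brought effort, rest push out)
#2 stroke→R1  (0-jn J1 has e-setter on 5)
#1 stroke→J2  (TF1 one-in-one-out from 0)
#3 stroke→I1  (J2: bond 1 brought effort, rest push out)
#4 stroke→I2  (J2 effort already set via bond 1)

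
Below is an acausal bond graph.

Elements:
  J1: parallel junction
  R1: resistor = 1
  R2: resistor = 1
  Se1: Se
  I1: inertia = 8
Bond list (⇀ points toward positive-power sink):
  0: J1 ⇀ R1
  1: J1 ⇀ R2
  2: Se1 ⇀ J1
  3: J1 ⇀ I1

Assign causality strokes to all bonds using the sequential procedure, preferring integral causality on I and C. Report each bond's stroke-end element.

β2 stroke at J1  (Se1 fixes effort; stroke away)
β0 stroke at R1  (J1 effort already set via bond 2)
β1 stroke at R2  (J1: bond 2 brought effort, rest push out)
β3 stroke at I1  (common-e at J1 fixed by 2)

bond 0 →R1
bond 1 →R2
bond 2 →J1
bond 3 →I1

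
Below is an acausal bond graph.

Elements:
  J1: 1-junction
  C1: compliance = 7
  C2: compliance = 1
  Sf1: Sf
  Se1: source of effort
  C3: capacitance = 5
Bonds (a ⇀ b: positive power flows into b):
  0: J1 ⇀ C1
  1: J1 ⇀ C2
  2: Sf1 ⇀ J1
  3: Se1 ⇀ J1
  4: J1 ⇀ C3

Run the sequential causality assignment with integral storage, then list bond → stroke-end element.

bond 2 →Sf1  (Sf1 fixes flow; stroke at Sf1)
bond 3 →J1  (Se1: effort source, stroke at far end)
bond 0 →J1  (common-f at J1 fixed by 2)
bond 1 →J1  (common-f at J1 fixed by 2)
bond 4 →J1  (J1 flow already set via bond 2)

b0 stroke→J1
b1 stroke→J1
b2 stroke→Sf1
b3 stroke→J1
b4 stroke→J1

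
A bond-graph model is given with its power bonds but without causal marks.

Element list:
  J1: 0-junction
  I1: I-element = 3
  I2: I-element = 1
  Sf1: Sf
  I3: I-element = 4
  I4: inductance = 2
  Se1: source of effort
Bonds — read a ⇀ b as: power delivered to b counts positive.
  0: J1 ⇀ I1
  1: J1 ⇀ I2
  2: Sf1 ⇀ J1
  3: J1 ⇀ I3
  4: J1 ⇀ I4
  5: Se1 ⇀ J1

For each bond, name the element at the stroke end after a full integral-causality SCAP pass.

β0 stroke at I1
β1 stroke at I2
β2 stroke at Sf1
β3 stroke at I3
β4 stroke at I4
β5 stroke at J1

#2 stroke→Sf1  (Sf1 fixes flow; stroke at Sf1)
#5 stroke→J1  (source Se1 imposes e)
#0 stroke→I1  (common-e at J1 fixed by 5)
#1 stroke→I2  (common-e at J1 fixed by 5)
#3 stroke→I3  (common-e at J1 fixed by 5)
#4 stroke→I4  (common-e at J1 fixed by 5)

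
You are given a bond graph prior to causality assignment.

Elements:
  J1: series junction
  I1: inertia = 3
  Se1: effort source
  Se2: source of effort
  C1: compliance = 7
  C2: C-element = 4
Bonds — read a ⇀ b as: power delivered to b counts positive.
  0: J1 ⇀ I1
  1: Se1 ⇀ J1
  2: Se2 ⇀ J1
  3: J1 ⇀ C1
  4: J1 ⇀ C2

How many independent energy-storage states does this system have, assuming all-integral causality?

3  (C1, C2, I1 all integral)

b1 →J1  (source Se1 imposes e)
b2 →J1  (Se2 fixes effort; stroke away)
b0 →I1  (prefer integral on I1)
b3 →J1  (common-f at J1 fixed by 0)
b4 →J1  (common-f at J1 fixed by 0)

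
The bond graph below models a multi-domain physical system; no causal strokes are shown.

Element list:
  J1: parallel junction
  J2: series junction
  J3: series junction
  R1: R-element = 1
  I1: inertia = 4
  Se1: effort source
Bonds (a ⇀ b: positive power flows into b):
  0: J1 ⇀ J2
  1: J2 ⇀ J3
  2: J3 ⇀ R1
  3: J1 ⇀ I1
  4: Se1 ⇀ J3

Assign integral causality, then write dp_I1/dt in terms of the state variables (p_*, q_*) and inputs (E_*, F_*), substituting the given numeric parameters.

dp_I1/dt = -E_Se1 - p_I1/4

b4 stroke→J3  (Se1: effort source, stroke at far end)
b3 stroke→I1  (I1 outputs flow p/I1)
b0 stroke→J1  (J1 needs exactly one e-in)
b1 stroke→J2  (1-jn J2 has f-setter on 0)
b2 stroke→J3  (1-jn J3 has f-setter on 1)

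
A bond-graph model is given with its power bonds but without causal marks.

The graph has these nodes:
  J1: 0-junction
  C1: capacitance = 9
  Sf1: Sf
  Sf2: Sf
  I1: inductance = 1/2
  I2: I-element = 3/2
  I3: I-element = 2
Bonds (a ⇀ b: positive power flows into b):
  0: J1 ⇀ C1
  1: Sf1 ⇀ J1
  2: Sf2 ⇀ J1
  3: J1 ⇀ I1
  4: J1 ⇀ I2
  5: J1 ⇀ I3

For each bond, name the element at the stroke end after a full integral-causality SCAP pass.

bond 1 stroke at Sf1  (Sf1 fixes flow; stroke at Sf1)
bond 2 stroke at Sf2  (source Sf2 imposes f)
bond 0 stroke at J1  (C1 outputs effort q/C1)
bond 3 stroke at I1  (J1: bond 0 brought effort, rest push out)
bond 4 stroke at I2  (J1 effort already set via bond 0)
bond 5 stroke at I3  (J1: bond 0 brought effort, rest push out)

#0 →J1
#1 →Sf1
#2 →Sf2
#3 →I1
#4 →I2
#5 →I3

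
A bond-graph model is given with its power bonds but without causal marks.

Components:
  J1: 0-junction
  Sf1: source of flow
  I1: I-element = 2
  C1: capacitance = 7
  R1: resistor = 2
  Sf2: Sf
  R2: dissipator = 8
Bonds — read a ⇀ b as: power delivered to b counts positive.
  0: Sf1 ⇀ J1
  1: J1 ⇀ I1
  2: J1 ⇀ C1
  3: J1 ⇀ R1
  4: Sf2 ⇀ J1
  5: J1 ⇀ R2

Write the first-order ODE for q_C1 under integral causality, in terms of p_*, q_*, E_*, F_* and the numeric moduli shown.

dq_C1/dt = F_Sf1 + F_Sf2 - p_I1/2 - 5*q_C1/56

b0 |Sf1  (Sf1 (Sf) sets flow on bond)
b4 |Sf2  (Sf2: flow source, stroke at near end)
b1 |I1  (prefer integral on I1)
b2 |J1  (C1 outputs effort q/C1)
b3 |R1  (0-jn J1 has e-setter on 2)
b5 |R2  (J1 effort already set via bond 2)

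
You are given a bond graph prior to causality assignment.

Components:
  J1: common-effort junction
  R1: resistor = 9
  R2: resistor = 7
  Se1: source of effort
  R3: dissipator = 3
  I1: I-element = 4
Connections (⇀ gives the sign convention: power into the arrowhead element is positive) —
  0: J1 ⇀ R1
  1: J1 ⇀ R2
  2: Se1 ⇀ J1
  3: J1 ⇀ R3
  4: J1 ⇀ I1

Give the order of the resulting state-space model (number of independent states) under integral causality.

β2 stroke at J1  (source Se1 imposes e)
β0 stroke at R1  (J1 effort already set via bond 2)
β1 stroke at R2  (0-jn J1 has e-setter on 2)
β3 stroke at R3  (0-jn J1 has e-setter on 2)
β4 stroke at I1  (J1: bond 2 brought effort, rest push out)

1  (I1 all integral)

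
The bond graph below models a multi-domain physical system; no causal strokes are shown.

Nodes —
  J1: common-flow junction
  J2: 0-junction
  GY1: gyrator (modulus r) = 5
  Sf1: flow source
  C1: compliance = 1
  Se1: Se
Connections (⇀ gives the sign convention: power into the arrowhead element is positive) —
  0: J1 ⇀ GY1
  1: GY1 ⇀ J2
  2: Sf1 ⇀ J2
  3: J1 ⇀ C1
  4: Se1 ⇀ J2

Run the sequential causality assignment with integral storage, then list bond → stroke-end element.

β0 stroke→GY1
β1 stroke→GY1
β2 stroke→Sf1
β3 stroke→J1
β4 stroke→J2

b2 |Sf1  (Sf1 fixes flow; stroke at Sf1)
b4 |J2  (Se1 fixes effort; stroke away)
b1 |GY1  (J2 effort already set via bond 4)
b0 |GY1  (GY1 both-in/both-out from 1)
b3 |J1  (common-f at J1 fixed by 0)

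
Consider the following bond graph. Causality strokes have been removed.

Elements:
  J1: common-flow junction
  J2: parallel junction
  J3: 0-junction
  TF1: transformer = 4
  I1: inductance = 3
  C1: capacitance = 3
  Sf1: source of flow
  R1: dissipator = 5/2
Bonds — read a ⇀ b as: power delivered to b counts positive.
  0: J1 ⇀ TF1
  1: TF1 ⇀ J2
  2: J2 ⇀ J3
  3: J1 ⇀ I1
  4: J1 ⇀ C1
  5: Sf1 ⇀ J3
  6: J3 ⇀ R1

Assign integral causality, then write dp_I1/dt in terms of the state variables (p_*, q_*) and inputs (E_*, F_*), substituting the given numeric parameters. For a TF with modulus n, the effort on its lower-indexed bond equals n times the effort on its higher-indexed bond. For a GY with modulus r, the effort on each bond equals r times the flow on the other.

#5 |Sf1  (Sf1 (Sf) sets flow on bond)
#3 |I1  (I1: I, integral causality)
#0 |J1  (J1 flow already set via bond 3)
#4 |J1  (common-f at J1 fixed by 3)
#1 |TF1  (TF1 one-in-one-out from 0)
#2 |J2  (closing 0-jn rule on J2)
#6 |J3  (only one effort-in slot at J3)

dp_I1/dt = -10*F_Sf1 - 40*p_I1/3 - q_C1/3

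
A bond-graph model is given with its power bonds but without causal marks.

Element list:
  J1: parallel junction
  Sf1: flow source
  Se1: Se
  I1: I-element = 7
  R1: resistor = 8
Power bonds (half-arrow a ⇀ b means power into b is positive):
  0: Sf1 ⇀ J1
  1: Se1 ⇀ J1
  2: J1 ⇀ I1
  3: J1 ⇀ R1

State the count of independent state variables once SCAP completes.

1  (I1 all integral)

bond 0 stroke→Sf1  (Sf1 fixes flow; stroke at Sf1)
bond 1 stroke→J1  (source Se1 imposes e)
bond 2 stroke→I1  (J1: bond 1 brought effort, rest push out)
bond 3 stroke→R1  (J1 effort already set via bond 1)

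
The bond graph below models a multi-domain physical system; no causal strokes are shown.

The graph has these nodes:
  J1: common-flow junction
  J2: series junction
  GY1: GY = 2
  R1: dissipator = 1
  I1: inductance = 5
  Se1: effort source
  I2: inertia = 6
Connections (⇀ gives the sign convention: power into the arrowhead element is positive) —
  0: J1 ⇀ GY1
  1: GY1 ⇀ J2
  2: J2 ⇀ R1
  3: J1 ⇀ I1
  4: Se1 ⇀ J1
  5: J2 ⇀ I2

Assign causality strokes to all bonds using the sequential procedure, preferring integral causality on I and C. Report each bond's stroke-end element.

bond 4 stroke→J1  (Se1 fixes effort; stroke away)
bond 3 stroke→I1  (prefer integral on I1)
bond 0 stroke→J1  (J1 flow already set via bond 3)
bond 1 stroke→J2  (GY GY1: same side as bond 0)
bond 5 stroke→I2  (I2 outputs flow p/I2)
bond 2 stroke→J2  (1-jn J2 has f-setter on 5)

β0 stroke→J1
β1 stroke→J2
β2 stroke→J2
β3 stroke→I1
β4 stroke→J1
β5 stroke→I2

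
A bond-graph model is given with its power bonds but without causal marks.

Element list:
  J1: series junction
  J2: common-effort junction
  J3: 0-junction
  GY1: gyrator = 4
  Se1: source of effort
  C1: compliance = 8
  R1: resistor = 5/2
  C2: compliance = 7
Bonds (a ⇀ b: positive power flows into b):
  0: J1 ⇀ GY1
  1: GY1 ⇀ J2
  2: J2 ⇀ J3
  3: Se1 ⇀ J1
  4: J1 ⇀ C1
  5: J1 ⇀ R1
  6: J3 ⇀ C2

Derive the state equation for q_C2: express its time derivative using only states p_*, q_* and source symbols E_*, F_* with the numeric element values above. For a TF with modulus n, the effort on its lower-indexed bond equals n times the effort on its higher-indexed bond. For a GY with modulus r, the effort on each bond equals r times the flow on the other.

dq_C2/dt = E_Se1/4 - q_C1/32 - 5*q_C2/224

bond 3 stroke→J1  (source Se1 imposes e)
bond 4 stroke→J1  (C1 integral (e out))
bond 6 stroke→J3  (C2: C, integral causality)
bond 2 stroke→J2  (common-e at J3 fixed by 6)
bond 1 stroke→GY1  (common-e at J2 fixed by 2)
bond 0 stroke→GY1  (GY1 both-in/both-out from 1)
bond 5 stroke→J1  (J1 flow already set via bond 0)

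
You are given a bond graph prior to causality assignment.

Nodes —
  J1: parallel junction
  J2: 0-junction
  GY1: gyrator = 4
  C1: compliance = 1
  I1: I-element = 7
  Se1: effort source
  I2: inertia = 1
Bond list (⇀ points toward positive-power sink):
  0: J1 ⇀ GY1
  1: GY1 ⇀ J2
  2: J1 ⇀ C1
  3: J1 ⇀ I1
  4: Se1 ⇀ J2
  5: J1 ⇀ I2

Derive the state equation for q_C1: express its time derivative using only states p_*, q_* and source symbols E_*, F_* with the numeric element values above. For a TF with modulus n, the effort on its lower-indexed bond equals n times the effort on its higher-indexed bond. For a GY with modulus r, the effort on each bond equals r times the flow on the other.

bond 4 →J2  (Se1 fixes effort; stroke away)
bond 1 →GY1  (common-e at J2 fixed by 4)
bond 0 →GY1  (GY1: gyrator matches bond 1)
bond 2 →J1  (C1 outputs effort q/C1)
bond 3 →I1  (J1: bond 2 brought effort, rest push out)
bond 5 →I2  (common-e at J1 fixed by 2)

dq_C1/dt = -E_Se1/4 - p_I1/7 - p_I2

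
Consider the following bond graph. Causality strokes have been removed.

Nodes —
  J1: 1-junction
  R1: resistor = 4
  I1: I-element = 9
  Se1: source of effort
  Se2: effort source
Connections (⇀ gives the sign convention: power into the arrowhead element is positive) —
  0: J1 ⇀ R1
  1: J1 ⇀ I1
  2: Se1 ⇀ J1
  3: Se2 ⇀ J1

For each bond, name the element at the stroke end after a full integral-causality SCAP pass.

#0 stroke at J1
#1 stroke at I1
#2 stroke at J1
#3 stroke at J1

b2 stroke at J1  (source Se1 imposes e)
b3 stroke at J1  (Se2: effort source, stroke at far end)
b1 stroke at I1  (I1: I, integral causality)
b0 stroke at J1  (common-f at J1 fixed by 1)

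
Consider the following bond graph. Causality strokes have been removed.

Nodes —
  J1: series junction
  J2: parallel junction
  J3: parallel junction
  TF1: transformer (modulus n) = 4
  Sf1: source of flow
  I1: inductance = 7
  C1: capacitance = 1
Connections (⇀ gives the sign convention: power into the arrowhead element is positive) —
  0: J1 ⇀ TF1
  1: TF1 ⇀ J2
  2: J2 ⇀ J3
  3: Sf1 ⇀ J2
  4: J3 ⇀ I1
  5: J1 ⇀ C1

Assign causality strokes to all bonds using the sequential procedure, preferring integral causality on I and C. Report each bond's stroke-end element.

b0 stroke→TF1
b1 stroke→J2
b2 stroke→J3
b3 stroke→Sf1
b4 stroke→I1
b5 stroke→J1

b3 →Sf1  (Sf1 fixes flow; stroke at Sf1)
b4 →I1  (prefer integral on I1)
b2 →J3  (closing 0-jn rule on J3)
b1 →J2  (closing 0-jn rule on J2)
b0 →TF1  (TF1 one-in-one-out from 1)
b5 →J1  (1-jn J1 has f-setter on 0)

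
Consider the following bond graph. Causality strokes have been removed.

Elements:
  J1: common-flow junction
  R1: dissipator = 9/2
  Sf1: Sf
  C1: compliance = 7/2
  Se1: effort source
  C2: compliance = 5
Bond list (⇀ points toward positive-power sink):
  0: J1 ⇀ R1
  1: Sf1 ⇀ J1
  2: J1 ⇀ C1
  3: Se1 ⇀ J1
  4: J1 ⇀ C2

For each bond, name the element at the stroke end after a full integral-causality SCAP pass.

#0 |J1
#1 |Sf1
#2 |J1
#3 |J1
#4 |J1

#1 stroke at Sf1  (Sf1: flow source, stroke at near end)
#3 stroke at J1  (Se1: effort source, stroke at far end)
#0 stroke at J1  (J1: bond 1 brought flow, rest push out)
#2 stroke at J1  (J1: bond 1 brought flow, rest push out)
#4 stroke at J1  (J1 flow already set via bond 1)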